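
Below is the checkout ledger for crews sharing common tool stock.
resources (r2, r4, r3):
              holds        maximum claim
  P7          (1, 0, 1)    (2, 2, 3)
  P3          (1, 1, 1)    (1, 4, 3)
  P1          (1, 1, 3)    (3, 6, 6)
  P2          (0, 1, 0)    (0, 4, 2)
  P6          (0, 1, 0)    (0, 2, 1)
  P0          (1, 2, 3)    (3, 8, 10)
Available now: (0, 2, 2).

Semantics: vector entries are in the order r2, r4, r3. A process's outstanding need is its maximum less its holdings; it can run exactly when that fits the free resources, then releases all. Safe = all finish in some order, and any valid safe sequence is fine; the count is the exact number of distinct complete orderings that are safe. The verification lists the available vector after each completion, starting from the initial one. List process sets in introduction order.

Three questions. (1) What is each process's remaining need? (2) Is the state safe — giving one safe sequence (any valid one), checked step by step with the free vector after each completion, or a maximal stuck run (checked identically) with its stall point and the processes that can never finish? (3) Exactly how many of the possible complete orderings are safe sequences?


(1) Need matrix, components ordered r2, r4, r3:
  P7: (1, 2, 2)
  P3: (0, 3, 2)
  P1: (2, 5, 3)
  P2: (0, 3, 2)
  P6: (0, 1, 1)
  P0: (2, 6, 7)
(2) The state is SAFE; one workable sequence: P6, P3, P2, P7, P1, P0.
Key observation: P3 is the earliest step where a requested resource binds exactly: need (0, 3, 2), pool (0, 3, 2) at its turn.
Verifying each step:
  pool = (0, 2, 2)
  P6 needs (0, 1, 1) <= (0, 2, 2) -> finishes; pool += (0, 1, 0) = (0, 3, 2)
  P3 needs (0, 3, 2) <= (0, 3, 2) -> finishes; pool += (1, 1, 1) = (1, 4, 3)
  P2 needs (0, 3, 2) <= (1, 4, 3) -> finishes; pool += (0, 1, 0) = (1, 5, 3)
  P7 needs (1, 2, 2) <= (1, 5, 3) -> finishes; pool += (1, 0, 1) = (2, 5, 4)
  P1 needs (2, 5, 3) <= (2, 5, 4) -> finishes; pool += (1, 1, 3) = (3, 6, 7)
  P0 needs (2, 6, 7) <= (3, 6, 7) -> finishes; pool += (1, 2, 3) = (4, 8, 10)
(3) Exactly 3 of the possible complete orderings are safe sequences.


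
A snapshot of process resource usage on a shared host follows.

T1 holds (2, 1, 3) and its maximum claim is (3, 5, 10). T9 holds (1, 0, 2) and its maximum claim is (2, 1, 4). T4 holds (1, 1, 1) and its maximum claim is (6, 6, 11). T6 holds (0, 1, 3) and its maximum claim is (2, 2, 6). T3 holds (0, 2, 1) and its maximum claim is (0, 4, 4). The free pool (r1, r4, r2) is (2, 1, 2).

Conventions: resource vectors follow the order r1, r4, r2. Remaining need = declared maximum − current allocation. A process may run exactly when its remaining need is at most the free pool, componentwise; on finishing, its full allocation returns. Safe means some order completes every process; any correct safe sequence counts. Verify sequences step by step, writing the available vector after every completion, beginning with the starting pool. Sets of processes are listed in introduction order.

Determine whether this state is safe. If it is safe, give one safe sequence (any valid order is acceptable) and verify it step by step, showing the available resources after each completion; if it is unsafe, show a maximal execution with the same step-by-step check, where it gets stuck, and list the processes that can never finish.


SAFE. One safe sequence: T9, T6, T3, T1, T4.
Key observation: the first exact fit in this order is T9 — it needs (1, 1, 2) with (2, 1, 2) free, meeting a requested resource to the last unit.
Walking it through:
  pool = (2, 1, 2)
  run T9 (needs (1, 1, 2), free (2, 1, 2)); after release of (1, 0, 2) the pool is (3, 1, 4)
  run T6 (needs (2, 1, 3), free (3, 1, 4)); after release of (0, 1, 3) the pool is (3, 2, 7)
  run T3 (needs (0, 2, 3), free (3, 2, 7)); after release of (0, 2, 1) the pool is (3, 4, 8)
  run T1 (needs (1, 4, 7), free (3, 4, 8)); after release of (2, 1, 3) the pool is (5, 5, 11)
  run T4 (needs (5, 5, 10), free (5, 5, 11)); after release of (1, 1, 1) the pool is (6, 6, 12)


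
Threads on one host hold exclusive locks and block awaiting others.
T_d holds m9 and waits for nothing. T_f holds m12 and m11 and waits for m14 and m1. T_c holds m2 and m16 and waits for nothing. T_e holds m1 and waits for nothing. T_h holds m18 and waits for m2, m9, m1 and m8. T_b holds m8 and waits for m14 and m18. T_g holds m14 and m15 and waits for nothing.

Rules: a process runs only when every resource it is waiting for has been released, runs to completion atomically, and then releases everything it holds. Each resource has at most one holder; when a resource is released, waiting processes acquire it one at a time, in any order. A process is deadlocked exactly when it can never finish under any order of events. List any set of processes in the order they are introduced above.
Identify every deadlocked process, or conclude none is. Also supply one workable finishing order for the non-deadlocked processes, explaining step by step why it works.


Deadlocked: T_h and T_b.
Key observation: nobody on the ring T_h -> T_b -> T_h can start until another member finishes, which never happens; no other process is dragged down with it.
One completion order for the rest: T_g, T_c, T_e, T_d, T_f.
Walking it through:
  run T_g (it waits on nothing); releases m14 and m15
  run T_c (it waits on nothing); releases m2 and m16
  run T_e (it waits on nothing); releases m1
  run T_d (it waits on nothing); releases m9
  run T_f (all its waits — m14 and m1 — are resolved); releases m12 and m11


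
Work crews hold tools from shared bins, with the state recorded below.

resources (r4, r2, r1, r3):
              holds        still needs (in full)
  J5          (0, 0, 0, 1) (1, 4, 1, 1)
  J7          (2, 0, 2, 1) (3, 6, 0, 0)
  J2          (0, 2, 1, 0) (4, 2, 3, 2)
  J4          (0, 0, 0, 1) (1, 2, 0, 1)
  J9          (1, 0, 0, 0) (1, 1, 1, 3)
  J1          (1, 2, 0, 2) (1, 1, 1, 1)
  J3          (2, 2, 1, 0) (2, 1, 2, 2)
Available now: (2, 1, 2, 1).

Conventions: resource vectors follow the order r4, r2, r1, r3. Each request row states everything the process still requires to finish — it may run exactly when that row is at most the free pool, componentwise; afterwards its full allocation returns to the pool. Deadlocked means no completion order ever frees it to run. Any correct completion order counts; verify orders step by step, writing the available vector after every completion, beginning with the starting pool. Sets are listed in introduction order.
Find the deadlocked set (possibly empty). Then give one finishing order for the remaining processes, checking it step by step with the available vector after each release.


No process is deadlocked.
Key observation: J1 can run right away; the returned allocation unlocks the remaining processes in turn.
A valid finishing order for the others: J1, J3, J9, J2, J4, J5, J7. Walking it through:
  pool = (2, 1, 2, 1)
  J1: need (1, 1, 1, 1) fits (2, 1, 2, 1); releases (1, 2, 0, 2), pool now (3, 3, 2, 3)
  J3: need (2, 1, 2, 2) fits (3, 3, 2, 3); releases (2, 2, 1, 0), pool now (5, 5, 3, 3)
  J9: need (1, 1, 1, 3) fits (5, 5, 3, 3); releases (1, 0, 0, 0), pool now (6, 5, 3, 3)
  J2: need (4, 2, 3, 2) fits (6, 5, 3, 3); releases (0, 2, 1, 0), pool now (6, 7, 4, 3)
  J4: need (1, 2, 0, 1) fits (6, 7, 4, 3); releases (0, 0, 0, 1), pool now (6, 7, 4, 4)
  J5: need (1, 4, 1, 1) fits (6, 7, 4, 4); releases (0, 0, 0, 1), pool now (6, 7, 4, 5)
  J7: need (3, 6, 0, 0) fits (6, 7, 4, 5); releases (2, 0, 2, 1), pool now (8, 7, 6, 6)


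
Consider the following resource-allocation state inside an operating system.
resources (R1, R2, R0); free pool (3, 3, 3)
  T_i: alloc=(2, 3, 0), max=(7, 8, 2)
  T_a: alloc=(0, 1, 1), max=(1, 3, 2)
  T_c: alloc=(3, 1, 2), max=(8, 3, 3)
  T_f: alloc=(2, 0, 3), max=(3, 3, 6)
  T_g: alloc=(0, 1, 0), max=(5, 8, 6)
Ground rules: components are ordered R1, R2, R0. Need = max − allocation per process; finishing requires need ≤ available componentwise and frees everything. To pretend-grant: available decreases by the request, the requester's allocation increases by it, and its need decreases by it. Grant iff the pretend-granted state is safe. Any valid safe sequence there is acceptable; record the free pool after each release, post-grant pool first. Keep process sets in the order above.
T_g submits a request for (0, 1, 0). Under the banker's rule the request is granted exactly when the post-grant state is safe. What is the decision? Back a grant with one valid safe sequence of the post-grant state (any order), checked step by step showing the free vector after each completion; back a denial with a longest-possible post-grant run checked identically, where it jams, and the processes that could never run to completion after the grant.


DENY — the pretend-granted state is unsafe.
Key observation: T_a, T_f, T_c can finish, but then (8, 4, 9) is all there is, and the blocked group's R2 demands exceed it.
Pretend the grant happened; the run T_a, T_f, T_c goes as far as possible. Step-by-step check:
  pool = (3, 2, 3)
  T_a needs (1, 2, 1) <= (3, 2, 3) -> finishes; pool += (0, 1, 1) = (3, 3, 4)
  T_f needs (1, 3, 3) <= (3, 3, 4) -> finishes; pool += (2, 0, 3) = (5, 3, 7)
  T_c needs (5, 2, 1) <= (5, 3, 7) -> finishes; pool += (3, 1, 2) = (8, 4, 9)
  blocked: T_i wants (5, 5, 2), pool (8, 4, 9) — not enough R2
  blocked: T_g wants (5, 6, 6), pool (8, 4, 9) — not enough R2
Had the request been granted, T_i and T_g could never finish.


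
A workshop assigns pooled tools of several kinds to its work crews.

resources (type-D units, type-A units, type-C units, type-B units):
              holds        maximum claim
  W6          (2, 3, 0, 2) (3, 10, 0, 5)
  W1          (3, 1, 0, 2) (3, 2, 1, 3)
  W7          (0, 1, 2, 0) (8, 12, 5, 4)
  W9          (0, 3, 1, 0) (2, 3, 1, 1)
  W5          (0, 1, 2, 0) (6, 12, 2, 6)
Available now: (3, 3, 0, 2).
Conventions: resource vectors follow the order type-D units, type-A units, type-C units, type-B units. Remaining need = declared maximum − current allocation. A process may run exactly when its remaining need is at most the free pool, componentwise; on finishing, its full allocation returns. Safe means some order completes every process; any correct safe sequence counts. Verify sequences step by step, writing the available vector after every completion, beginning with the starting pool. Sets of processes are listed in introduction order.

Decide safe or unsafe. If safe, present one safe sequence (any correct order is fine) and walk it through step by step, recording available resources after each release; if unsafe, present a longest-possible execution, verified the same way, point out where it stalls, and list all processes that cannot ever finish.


The state is UNSAFE.
Key observation: even finishing W9, W1, W6 leaves just (8, 10, 1, 6) free — too little type-A units for any of the remaining processes.
A maximal execution: W9, W1, W6 — then nothing else fits. Check, step by step:
  pool = (3, 3, 0, 2)
  run W9 (needs (2, 0, 0, 1), free (3, 3, 0, 2)); after release of (0, 3, 1, 0) the pool is (3, 6, 1, 2)
  run W1 (needs (0, 1, 1, 1), free (3, 6, 1, 2)); after release of (3, 1, 0, 2) the pool is (6, 7, 1, 4)
  run W6 (needs (1, 7, 0, 3), free (6, 7, 1, 4)); after release of (2, 3, 0, 2) the pool is (8, 10, 1, 6)
  blocked: W7 wants (8, 11, 3, 4), pool (8, 10, 1, 6) — not enough type-A units and type-C units
  blocked: W5 wants (6, 11, 0, 6), pool (8, 10, 1, 6) — not enough type-A units
Permanently blocked: W7 and W5.


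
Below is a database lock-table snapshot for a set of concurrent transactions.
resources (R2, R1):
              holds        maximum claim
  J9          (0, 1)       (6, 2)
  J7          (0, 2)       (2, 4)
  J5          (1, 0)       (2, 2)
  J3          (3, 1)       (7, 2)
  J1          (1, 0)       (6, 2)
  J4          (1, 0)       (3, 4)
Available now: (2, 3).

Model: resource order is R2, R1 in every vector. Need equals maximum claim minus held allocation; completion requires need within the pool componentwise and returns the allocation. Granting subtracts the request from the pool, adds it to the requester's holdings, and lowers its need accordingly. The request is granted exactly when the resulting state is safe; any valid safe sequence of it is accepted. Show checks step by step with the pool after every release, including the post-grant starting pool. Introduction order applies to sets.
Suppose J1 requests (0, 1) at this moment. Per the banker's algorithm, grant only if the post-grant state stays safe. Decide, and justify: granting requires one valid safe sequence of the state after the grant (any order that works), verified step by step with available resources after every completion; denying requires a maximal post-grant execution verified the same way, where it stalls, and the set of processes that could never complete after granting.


GRANT. The post-grant state is safe; one safe sequence: J7, J5, J4, J3, J9, J1.
Key observation: (2, 2) free after granting still covers J7 first, and each release covers the next.
Verifying the post-grant state step by step:
  pool = (2, 2)
  J7 needs (2, 2) <= (2, 2) -> finishes; pool += (0, 2) = (2, 4)
  J5 needs (1, 2) <= (2, 4) -> finishes; pool += (1, 0) = (3, 4)
  J4 needs (2, 4) <= (3, 4) -> finishes; pool += (1, 0) = (4, 4)
  J3 needs (4, 1) <= (4, 4) -> finishes; pool += (3, 1) = (7, 5)
  J9 needs (6, 1) <= (7, 5) -> finishes; pool += (0, 1) = (7, 6)
  J1 needs (5, 1) <= (7, 6) -> finishes; pool += (1, 1) = (8, 7)


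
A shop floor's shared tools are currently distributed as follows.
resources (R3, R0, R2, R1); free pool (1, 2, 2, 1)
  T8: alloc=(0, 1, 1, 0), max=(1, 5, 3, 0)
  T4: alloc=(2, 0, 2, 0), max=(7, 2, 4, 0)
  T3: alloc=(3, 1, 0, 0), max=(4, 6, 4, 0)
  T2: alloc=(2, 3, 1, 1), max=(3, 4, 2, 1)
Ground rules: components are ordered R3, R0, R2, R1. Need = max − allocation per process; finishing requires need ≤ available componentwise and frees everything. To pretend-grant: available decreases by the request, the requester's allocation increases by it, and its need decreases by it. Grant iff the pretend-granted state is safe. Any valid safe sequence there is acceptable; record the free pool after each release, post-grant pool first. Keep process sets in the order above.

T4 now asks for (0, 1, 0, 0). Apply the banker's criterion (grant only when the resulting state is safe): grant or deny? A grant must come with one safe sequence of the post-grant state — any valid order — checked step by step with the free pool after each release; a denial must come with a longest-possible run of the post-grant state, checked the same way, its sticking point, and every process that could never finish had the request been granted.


GRANT: granting preserves safety; a valid post-grant sequence is T2, T8, T3, T4.
Key observation: post-grant, (1, 1, 2, 1) remains, and an order beginning with T2 completes everyone.
Verifying the post-grant state step by step:
  pool = (1, 1, 2, 1)
  T2: need (1, 1, 1, 0) fits (1, 1, 2, 1); releases (2, 3, 1, 1), pool now (3, 4, 3, 2)
  T8: need (1, 4, 2, 0) fits (3, 4, 3, 2); releases (0, 1, 1, 0), pool now (3, 5, 4, 2)
  T3: need (1, 5, 4, 0) fits (3, 5, 4, 2); releases (3, 1, 0, 0), pool now (6, 6, 4, 2)
  T4: need (5, 1, 2, 0) fits (6, 6, 4, 2); releases (2, 1, 2, 0), pool now (8, 7, 6, 2)


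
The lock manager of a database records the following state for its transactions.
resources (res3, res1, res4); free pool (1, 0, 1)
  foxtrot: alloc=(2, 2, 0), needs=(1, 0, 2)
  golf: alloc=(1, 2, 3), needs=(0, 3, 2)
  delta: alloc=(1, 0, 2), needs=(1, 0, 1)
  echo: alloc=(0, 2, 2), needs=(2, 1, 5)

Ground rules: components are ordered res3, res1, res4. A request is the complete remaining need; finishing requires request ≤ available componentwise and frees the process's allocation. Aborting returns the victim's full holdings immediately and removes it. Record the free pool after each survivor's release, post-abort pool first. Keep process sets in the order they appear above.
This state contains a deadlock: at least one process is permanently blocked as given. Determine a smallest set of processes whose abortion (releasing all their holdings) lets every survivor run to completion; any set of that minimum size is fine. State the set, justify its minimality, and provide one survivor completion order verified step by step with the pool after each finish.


Abort echo.
Key observation: golf had no path to completion before; after the abort of echo ((0, 2, 2) returned), step 2 is where it fits.
Why nothing smaller works: aborting no one leaves the state deadlocked as given.
One survivor order: foxtrot, golf, delta. Walking it through (post-abort pool first):
  pool = (1, 2, 3)
  foxtrot needs (1, 0, 2) <= (1, 2, 3) -> finishes; pool += (2, 2, 0) = (3, 4, 3)
  golf needs (0, 3, 2) <= (3, 4, 3) -> finishes; pool += (1, 2, 3) = (4, 6, 6)
  delta needs (1, 0, 1) <= (4, 6, 6) -> finishes; pool += (1, 0, 2) = (5, 6, 8)


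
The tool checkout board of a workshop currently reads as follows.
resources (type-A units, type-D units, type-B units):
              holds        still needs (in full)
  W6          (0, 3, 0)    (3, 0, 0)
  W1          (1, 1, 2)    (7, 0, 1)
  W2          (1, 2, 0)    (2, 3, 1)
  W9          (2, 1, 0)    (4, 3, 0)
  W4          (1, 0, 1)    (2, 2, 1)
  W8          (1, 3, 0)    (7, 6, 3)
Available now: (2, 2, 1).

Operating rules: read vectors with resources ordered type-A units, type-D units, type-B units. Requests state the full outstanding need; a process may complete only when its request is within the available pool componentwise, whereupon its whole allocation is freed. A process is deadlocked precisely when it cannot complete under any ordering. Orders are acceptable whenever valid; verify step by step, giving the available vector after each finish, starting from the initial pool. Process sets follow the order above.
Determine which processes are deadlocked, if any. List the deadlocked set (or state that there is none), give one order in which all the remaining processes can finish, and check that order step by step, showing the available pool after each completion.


Deadlocked set: W1 and W8.
Key observation: the pool after W4, W6, W2, W9 is (6, 8, 2); every surviving request exceeds it in type-A units, so progress ends there.
The rest can finish in the order W4, W6, W2, W9. Check, step by step:
  pool = (2, 2, 1)
  W4 needs (2, 2, 1) <= (2, 2, 1) -> finishes; pool += (1, 0, 1) = (3, 2, 2)
  W6 needs (3, 0, 0) <= (3, 2, 2) -> finishes; pool += (0, 3, 0) = (3, 5, 2)
  W2 needs (2, 3, 1) <= (3, 5, 2) -> finishes; pool += (1, 2, 0) = (4, 7, 2)
  W9 needs (4, 3, 0) <= (4, 7, 2) -> finishes; pool += (2, 1, 0) = (6, 8, 2)
The blocked processes can never fit:
  W1 cannot run: need (7, 0, 1) vs free (6, 8, 2) (insufficient type-A units)
  W8 cannot run: need (7, 6, 3) vs free (6, 8, 2) (insufficient type-A units and type-B units)


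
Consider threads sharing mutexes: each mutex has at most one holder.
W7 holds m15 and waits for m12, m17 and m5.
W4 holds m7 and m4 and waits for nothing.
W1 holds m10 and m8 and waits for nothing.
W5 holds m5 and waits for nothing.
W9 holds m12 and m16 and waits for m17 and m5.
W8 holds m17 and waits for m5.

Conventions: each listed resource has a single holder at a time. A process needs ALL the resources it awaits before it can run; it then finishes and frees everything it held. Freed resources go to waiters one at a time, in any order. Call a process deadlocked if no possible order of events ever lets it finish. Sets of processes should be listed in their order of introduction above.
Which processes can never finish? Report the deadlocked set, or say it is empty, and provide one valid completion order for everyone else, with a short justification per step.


No process is deadlocked.
Key observation: all waits point, directly or indirectly, at processes that can finish, so nothing is permanently blocked.
A valid finishing order for the others: W5, W1, W8, W4, W9, W7.
Walking it through:
  W5 waits on nothing -> runs at once and releases m5
  W1 waits on nothing -> runs at once and releases m10 and m8
  W8 waits on m5 — all released -> runs and releases m17
  W4 waits on nothing -> runs at once and releases m7 and m4
  W9 waits on m17 and m5 — all released -> runs and releases m12 and m16
  W7 waits on m12, m17 and m5 — all released -> runs and releases m15


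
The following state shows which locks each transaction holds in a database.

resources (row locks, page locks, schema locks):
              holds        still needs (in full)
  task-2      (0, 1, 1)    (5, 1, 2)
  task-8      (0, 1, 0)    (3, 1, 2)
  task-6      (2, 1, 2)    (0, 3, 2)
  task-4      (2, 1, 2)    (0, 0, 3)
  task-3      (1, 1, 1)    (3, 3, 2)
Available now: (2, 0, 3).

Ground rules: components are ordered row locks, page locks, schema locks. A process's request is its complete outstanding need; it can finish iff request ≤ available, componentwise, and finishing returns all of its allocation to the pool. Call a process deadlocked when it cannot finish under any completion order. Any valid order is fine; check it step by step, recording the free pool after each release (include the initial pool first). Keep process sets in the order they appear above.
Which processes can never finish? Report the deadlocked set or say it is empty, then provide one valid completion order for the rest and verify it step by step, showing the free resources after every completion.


Deadlocked set: task-2, task-6 and task-3.
Key observation: after task-4, task-8 the pool peaks at (4, 2, 5), and each blocked process is short somewhere: task-2 on row locks; task-6 on page locks; task-3 on page locks.
The rest can finish in the order task-4, task-8. Walking it through:
  pool = (2, 0, 3)
  run task-4 (needs (0, 0, 3), free (2, 0, 3)); after release of (2, 1, 2) the pool is (4, 1, 5)
  run task-8 (needs (3, 1, 2), free (4, 1, 5)); after release of (0, 1, 0) the pool is (4, 2, 5)
The blocked processes can never fit:
  task-2 still needs (5, 1, 2) but only (4, 2, 5) is free — short on row locks
  task-6 still needs (0, 3, 2) but only (4, 2, 5) is free — short on page locks
  task-3 still needs (3, 3, 2) but only (4, 2, 5) is free — short on page locks


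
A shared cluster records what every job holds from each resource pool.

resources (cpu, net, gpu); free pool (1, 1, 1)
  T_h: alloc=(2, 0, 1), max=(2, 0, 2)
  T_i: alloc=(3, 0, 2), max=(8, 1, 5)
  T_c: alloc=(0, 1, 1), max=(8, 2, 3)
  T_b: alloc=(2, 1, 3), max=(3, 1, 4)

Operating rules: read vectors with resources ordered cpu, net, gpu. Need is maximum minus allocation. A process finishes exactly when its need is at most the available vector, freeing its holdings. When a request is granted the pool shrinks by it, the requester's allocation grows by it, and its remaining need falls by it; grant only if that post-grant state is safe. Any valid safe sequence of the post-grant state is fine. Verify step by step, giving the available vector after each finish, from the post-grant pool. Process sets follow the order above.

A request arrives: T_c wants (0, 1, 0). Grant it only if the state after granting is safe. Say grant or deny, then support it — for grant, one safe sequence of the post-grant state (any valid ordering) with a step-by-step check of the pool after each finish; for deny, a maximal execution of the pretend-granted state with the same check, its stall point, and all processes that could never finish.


GRANT. The post-grant state is safe; one safe sequence: T_h, T_b, T_i, T_c.
Key observation: the grant leaves (1, 0, 1) free — enough for T_h, whose release restarts the cascade.
Step-by-step check of the post-grant state:
  pool = (1, 0, 1)
  run T_h (needs (0, 0, 1), free (1, 0, 1)); after release of (2, 0, 1) the pool is (3, 0, 2)
  run T_b (needs (1, 0, 1), free (3, 0, 2)); after release of (2, 1, 3) the pool is (5, 1, 5)
  run T_i (needs (5, 1, 3), free (5, 1, 5)); after release of (3, 0, 2) the pool is (8, 1, 7)
  run T_c (needs (8, 0, 2), free (8, 1, 7)); after release of (0, 2, 1) the pool is (8, 3, 8)


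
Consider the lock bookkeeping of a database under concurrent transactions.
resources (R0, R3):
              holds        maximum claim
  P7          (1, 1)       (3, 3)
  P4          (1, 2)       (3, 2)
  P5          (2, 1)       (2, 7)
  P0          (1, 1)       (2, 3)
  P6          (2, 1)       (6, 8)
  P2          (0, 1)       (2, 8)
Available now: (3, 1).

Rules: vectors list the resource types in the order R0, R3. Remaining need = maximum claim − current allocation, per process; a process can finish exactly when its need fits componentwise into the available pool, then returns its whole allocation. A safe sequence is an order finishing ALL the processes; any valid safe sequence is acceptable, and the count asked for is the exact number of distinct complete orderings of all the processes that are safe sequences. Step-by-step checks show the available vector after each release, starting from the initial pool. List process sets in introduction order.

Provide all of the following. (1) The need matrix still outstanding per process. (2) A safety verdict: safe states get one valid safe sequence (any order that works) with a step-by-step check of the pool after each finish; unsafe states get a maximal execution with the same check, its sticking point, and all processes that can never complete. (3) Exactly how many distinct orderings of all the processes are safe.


(1) Need matrix, components ordered R0, R3:
  P7: (2, 2)
  P4: (2, 0)
  P5: (0, 6)
  P0: (1, 2)
  P6: (4, 7)
  P2: (2, 7)
(2) The state is UNSAFE.
Key observation: the pool after P4, P0, P7 is (6, 5); every surviving request exceeds it in R3, so progress ends there.
A maximal execution: P4, P0, P7 — then nothing else fits. Walking it through:
  pool = (3, 1)
  P4 needs (2, 0) <= (3, 1) -> finishes; pool += (1, 2) = (4, 3)
  P0 needs (1, 2) <= (4, 3) -> finishes; pool += (1, 1) = (5, 4)
  P7 needs (2, 2) <= (5, 4) -> finishes; pool += (1, 1) = (6, 5)
  P5 cannot run: need (0, 6) vs free (6, 5) (insufficient R3)
  P6 cannot run: need (4, 7) vs free (6, 5) (insufficient R3)
  P2 cannot run: need (2, 7) vs free (6, 5) (insufficient R3)
Never able to finish: P5, P6 and P2.
(3) Precisely 0 of the possible complete orderings are safe sequences.


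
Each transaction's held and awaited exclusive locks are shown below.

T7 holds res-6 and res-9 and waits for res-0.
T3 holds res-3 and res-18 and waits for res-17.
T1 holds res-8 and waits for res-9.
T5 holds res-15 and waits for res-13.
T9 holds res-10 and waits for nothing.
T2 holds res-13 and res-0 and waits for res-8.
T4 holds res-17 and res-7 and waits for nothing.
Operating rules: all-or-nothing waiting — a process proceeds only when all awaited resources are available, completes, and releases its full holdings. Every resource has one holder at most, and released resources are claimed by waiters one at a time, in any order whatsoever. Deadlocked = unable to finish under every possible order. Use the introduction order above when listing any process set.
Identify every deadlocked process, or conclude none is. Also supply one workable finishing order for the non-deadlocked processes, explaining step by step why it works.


Deadlocked: T7, T1, T5 and T2.
Key observation: the wait chain closes on itself along T7 -> T2 -> T1 -> T7; T5 waits into the deadlock from upstream.
One completion order for the rest: T9, T4, T3.
Walking it through:
  run T9 (it waits on nothing); releases res-10
  run T4 (it waits on nothing); releases res-17 and res-7
  T3 waits on res-17 — all released -> runs and releases res-3 and res-18


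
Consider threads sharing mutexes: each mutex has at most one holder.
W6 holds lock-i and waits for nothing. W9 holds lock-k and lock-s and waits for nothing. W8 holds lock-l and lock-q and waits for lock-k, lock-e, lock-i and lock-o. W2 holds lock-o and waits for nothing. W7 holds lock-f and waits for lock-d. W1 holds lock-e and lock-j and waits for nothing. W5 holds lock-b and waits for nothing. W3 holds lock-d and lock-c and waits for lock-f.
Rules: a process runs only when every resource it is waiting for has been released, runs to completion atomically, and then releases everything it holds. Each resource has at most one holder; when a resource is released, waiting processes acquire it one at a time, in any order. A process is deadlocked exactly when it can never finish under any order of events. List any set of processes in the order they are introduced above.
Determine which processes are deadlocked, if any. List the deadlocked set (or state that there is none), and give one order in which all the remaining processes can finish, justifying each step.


The deadlocked set is W7 and W3.
Key observation: along W7 -> W3 -> W7, each member waits on what the next one holds — a deadlock; no other process is dragged down with it.
A valid finishing order for the others: W2, W1, W9, W6, W8, W5.
Walking it through:
  W2 waits on nothing -> runs at once and releases lock-o
  W1 waits on nothing -> runs at once and releases lock-e and lock-j
  W9 waits on nothing -> runs at once and releases lock-k and lock-s
  W6 waits on nothing -> runs at once and releases lock-i
  run W8 (all its waits — lock-k, lock-e, lock-i and lock-o — are resolved); releases lock-l and lock-q
  W5 waits on nothing -> runs at once and releases lock-b


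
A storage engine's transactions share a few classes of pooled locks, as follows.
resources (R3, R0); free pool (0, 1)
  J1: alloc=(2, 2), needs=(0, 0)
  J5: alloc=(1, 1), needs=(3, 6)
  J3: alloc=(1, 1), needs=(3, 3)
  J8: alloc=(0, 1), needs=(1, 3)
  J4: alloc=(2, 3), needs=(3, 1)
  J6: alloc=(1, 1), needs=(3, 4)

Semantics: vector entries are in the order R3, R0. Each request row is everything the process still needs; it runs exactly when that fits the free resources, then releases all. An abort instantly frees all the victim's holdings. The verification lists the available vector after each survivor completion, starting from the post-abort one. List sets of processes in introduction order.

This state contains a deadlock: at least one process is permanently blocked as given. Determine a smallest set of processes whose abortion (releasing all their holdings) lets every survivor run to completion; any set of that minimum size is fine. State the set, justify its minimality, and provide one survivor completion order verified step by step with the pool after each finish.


Abort J4.
Key observation: J6 could never have finished before the abort; with (2, 3) returned by J4, it fits at step 2.
Why nothing smaller works: aborting no one leaves the state deadlocked as given.
Survivors finish in the order: J1, J6, J5, J3, J8. Verifying each step (pool after the aborts first):
  pool = (2, 4)
  J1 needs (0, 0) <= (2, 4) -> finishes; pool += (2, 2) = (4, 6)
  J6 needs (3, 4) <= (4, 6) -> finishes; pool += (1, 1) = (5, 7)
  J5 needs (3, 6) <= (5, 7) -> finishes; pool += (1, 1) = (6, 8)
  J3 needs (3, 3) <= (6, 8) -> finishes; pool += (1, 1) = (7, 9)
  J8 needs (1, 3) <= (7, 9) -> finishes; pool += (0, 1) = (7, 10)


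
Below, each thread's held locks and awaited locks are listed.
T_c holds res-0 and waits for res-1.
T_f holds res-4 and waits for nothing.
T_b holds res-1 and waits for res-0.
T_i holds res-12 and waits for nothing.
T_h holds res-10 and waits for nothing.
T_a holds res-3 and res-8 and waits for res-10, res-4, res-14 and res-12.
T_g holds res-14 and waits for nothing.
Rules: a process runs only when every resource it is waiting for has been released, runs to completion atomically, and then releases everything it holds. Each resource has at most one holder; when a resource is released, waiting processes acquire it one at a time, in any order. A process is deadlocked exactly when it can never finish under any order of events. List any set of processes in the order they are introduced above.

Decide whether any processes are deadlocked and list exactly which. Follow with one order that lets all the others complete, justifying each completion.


The deadlocked set is T_c and T_b.
Key observation: T_c -> T_b -> T_c is a circular wait — nothing in it can go first; no other process is dragged down with it.
The rest can finish in the order T_g, T_f, T_i, T_h, T_a.
Walking it through:
  T_g waits on nothing -> runs at once and releases res-14
  T_f waits on nothing -> runs at once and releases res-4
  T_i waits on nothing -> runs at once and releases res-12
  T_h waits on nothing -> runs at once and releases res-10
  T_a: everything it awaited (res-10, res-4, res-14 and res-12) is free; runs, freeing res-3 and res-8


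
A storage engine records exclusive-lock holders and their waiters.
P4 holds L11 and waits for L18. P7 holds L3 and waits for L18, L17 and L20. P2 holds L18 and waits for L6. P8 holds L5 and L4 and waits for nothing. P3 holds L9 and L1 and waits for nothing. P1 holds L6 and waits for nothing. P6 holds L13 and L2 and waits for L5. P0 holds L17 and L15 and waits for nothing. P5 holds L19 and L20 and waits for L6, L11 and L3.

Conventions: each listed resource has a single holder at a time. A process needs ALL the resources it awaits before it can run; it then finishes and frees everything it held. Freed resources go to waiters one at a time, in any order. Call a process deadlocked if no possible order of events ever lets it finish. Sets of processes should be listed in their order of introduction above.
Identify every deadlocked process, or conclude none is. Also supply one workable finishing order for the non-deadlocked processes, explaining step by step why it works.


Deadlocked: P7 and P5.
Key observation: P7 -> P5 -> P7 is a circular wait — nothing in it can go first; no other process is dragged down with it.
The rest can finish in the order P8, P0, P6, P1, P2, P3, P4.
Step-by-step check:
  P8: no waits; runs immediately, freeing L5 and L4
  P0: no waits; runs immediately, freeing L17 and L15
  run P6 (all its waits — L5 — are resolved); releases L13 and L2
  P1: no waits; runs immediately, freeing L6
  run P2 (all its waits — L6 — are resolved); releases L18
  P3: no waits; runs immediately, freeing L9 and L1
  run P4 (all its waits — L18 — are resolved); releases L11


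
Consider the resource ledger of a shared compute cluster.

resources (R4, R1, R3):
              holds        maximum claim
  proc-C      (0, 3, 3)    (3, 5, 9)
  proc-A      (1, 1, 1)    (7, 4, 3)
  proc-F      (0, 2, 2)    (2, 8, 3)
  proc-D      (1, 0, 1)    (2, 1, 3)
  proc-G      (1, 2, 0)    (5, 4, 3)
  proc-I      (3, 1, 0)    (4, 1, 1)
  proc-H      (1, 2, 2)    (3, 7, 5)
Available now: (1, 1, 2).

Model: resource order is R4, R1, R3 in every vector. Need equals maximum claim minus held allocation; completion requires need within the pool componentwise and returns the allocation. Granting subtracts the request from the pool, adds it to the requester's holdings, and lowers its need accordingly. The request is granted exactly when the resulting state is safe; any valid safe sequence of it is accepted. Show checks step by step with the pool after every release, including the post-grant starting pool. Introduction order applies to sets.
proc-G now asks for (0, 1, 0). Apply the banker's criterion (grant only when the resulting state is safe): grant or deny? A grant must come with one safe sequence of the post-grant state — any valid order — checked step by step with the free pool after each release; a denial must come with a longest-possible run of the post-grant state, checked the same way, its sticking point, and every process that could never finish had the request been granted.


GRANT. The post-grant state is safe; one safe sequence: proc-I, proc-D, proc-G, proc-A, proc-H, proc-F, proc-C.
Key observation: even at the reduced pool (1, 0, 2), proc-I fits immediately, so safety survives the grant.
Check on the post-grant state, step by step:
  pool = (1, 0, 2)
  proc-I: need (1, 0, 1) fits (1, 0, 2); releases (3, 1, 0), pool now (4, 1, 2)
  proc-D: need (1, 1, 2) fits (4, 1, 2); releases (1, 0, 1), pool now (5, 1, 3)
  proc-G: need (4, 1, 3) fits (5, 1, 3); releases (1, 3, 0), pool now (6, 4, 3)
  proc-A: need (6, 3, 2) fits (6, 4, 3); releases (1, 1, 1), pool now (7, 5, 4)
  proc-H: need (2, 5, 3) fits (7, 5, 4); releases (1, 2, 2), pool now (8, 7, 6)
  proc-F: need (2, 6, 1) fits (8, 7, 6); releases (0, 2, 2), pool now (8, 9, 8)
  proc-C: need (3, 2, 6) fits (8, 9, 8); releases (0, 3, 3), pool now (8, 12, 11)


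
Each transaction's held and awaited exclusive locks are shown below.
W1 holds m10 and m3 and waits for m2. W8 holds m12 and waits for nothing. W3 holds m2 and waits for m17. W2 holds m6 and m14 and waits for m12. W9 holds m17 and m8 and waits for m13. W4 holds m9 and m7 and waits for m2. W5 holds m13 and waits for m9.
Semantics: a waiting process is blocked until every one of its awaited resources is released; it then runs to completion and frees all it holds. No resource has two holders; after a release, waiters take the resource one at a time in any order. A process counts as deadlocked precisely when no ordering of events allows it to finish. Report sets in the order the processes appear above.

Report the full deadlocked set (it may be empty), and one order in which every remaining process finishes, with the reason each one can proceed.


The deadlocked set is W1, W3, W9, W4 and W5.
Key observation: the cycle W3 -> W9 -> W5 -> W4 -> W3 can never break — each member waits on the next; W1 waits into the deadlock from upstream.
The rest can finish in the order W8, W2.
Step-by-step check:
  run W8 (it waits on nothing); releases m12
  W2 waits on m12 — all released -> runs and releases m6 and m14


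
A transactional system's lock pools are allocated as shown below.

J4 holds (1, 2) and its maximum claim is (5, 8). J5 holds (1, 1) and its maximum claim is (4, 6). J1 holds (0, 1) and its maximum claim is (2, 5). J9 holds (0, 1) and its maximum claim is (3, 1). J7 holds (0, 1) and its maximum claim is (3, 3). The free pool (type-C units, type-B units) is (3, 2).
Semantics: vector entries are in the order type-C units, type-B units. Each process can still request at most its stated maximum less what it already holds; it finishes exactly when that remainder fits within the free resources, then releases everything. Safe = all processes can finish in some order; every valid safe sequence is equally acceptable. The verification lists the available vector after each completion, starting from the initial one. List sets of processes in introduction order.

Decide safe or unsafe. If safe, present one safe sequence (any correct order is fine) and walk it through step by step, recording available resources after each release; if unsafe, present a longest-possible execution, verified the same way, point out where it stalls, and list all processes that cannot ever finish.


SAFE — a valid safe sequence is J7, J9, J1, J5, J4.
Key observation: at J7 the run first touches a limit — (3, 2) against (3, 2), exact on a resource it actually requests.
Walking it through:
  pool = (3, 2)
  J7: need (3, 2) fits (3, 2); releases (0, 1), pool now (3, 3)
  J9: need (3, 0) fits (3, 3); releases (0, 1), pool now (3, 4)
  J1: need (2, 4) fits (3, 4); releases (0, 1), pool now (3, 5)
  J5: need (3, 5) fits (3, 5); releases (1, 1), pool now (4, 6)
  J4: need (4, 6) fits (4, 6); releases (1, 2), pool now (5, 8)


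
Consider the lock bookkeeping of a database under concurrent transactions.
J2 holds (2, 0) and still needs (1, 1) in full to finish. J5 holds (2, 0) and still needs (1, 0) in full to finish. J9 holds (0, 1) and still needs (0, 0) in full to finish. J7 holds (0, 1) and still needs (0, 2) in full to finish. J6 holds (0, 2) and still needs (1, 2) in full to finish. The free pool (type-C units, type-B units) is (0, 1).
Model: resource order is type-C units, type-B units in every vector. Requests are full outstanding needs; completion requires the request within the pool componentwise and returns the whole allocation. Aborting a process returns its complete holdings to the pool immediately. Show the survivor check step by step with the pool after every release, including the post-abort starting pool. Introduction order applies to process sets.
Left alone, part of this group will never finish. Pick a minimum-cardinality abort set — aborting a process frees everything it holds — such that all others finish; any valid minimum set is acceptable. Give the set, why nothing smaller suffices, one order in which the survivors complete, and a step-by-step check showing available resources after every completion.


The answer: abort J2.
Key observation: the returned (2, 0) from J2 is what brings J6 — unrunnable before, under any order — into play at step 3.
Minimality: the empty abort set fails — the state is deadlocked as it stands.
Survivors finish in the order: J9, J7, J6, J5. Check, step by step (pool after the aborts first):
  pool = (2, 1)
  J9 needs (0, 0) <= (2, 1) -> finishes; pool += (0, 1) = (2, 2)
  J7 needs (0, 2) <= (2, 2) -> finishes; pool += (0, 1) = (2, 3)
  J6 needs (1, 2) <= (2, 3) -> finishes; pool += (0, 2) = (2, 5)
  J5 needs (1, 0) <= (2, 5) -> finishes; pool += (2, 0) = (4, 5)
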